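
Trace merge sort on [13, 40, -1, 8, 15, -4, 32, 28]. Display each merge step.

Divide and conquer:
  Merge [13] + [40] -> [13, 40]
  Merge [-1] + [8] -> [-1, 8]
  Merge [13, 40] + [-1, 8] -> [-1, 8, 13, 40]
  Merge [15] + [-4] -> [-4, 15]
  Merge [32] + [28] -> [28, 32]
  Merge [-4, 15] + [28, 32] -> [-4, 15, 28, 32]
  Merge [-1, 8, 13, 40] + [-4, 15, 28, 32] -> [-4, -1, 8, 13, 15, 28, 32, 40]


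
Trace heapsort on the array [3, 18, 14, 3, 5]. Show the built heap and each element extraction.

Build heap: [18, 5, 14, 3, 3]
Extract 18: [14, 5, 3, 3, 18]
Extract 14: [5, 3, 3, 14, 18]
Extract 5: [3, 3, 5, 14, 18]
Extract 3: [3, 3, 5, 14, 18]


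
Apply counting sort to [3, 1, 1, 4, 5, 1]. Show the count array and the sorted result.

Count array: [0, 3, 0, 1, 1, 1]
(count[i] = number of elements equal to i)
Cumulative count: [0, 3, 3, 4, 5, 6]
Sorted: [1, 1, 1, 3, 4, 5]


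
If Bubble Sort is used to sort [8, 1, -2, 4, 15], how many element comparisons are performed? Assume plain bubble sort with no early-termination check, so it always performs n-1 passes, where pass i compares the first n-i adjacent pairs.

Pass 1: compare adjacent pairs (0,1)..(3,4) = 4 comparison(s), 3 swap(s) -> [1, -2, 4, 8, 15]
Pass 2: compare adjacent pairs (0,1)..(2,3) = 3 comparison(s), 1 swap(s) -> [-2, 1, 4, 8, 15]
Pass 3: compare adjacent pairs (0,1)..(1,2) = 2 comparison(s), 0 swap(s) -> [-2, 1, 4, 8, 15]
Pass 4: compare adjacent pairs (0,1)..(0,1) = 1 comparison(s), 0 swap(s) -> [-2, 1, 4, 8, 15]
Total comparisons: 4 + 3 + 2 + 1 = 10


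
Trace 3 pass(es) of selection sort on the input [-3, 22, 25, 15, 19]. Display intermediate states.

Pass 1: Select minimum -3 at index 0, swap -> [-3, 22, 25, 15, 19]
Pass 2: Select minimum 15 at index 3, swap -> [-3, 15, 25, 22, 19]
Pass 3: Select minimum 19 at index 4, swap -> [-3, 15, 19, 22, 25]


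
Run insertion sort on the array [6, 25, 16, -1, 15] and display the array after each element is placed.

First element 6 is already 'sorted'
Insert 25: shifted 0 elements -> [6, 25, 16, -1, 15]
Insert 16: shifted 1 elements -> [6, 16, 25, -1, 15]
Insert -1: shifted 3 elements -> [-1, 6, 16, 25, 15]
Insert 15: shifted 2 elements -> [-1, 6, 15, 16, 25]


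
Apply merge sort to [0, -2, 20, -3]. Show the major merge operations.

Divide and conquer:
  Merge [0] + [-2] -> [-2, 0]
  Merge [20] + [-3] -> [-3, 20]
  Merge [-2, 0] + [-3, 20] -> [-3, -2, 0, 20]


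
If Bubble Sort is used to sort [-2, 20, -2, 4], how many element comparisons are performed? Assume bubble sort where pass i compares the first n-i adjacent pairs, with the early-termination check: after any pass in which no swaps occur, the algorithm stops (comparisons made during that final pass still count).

Pass 1: compare adjacent pairs (0,1)..(2,3) = 3 comparison(s), 2 swap(s) -> [-2, -2, 4, 20]
Pass 2: compare adjacent pairs (0,1)..(1,2) = 2 comparison(s), 0 swap(s) -> [-2, -2, 4, 20]
No swaps in this pass, so bubble sort stops here.
Total comparisons: 3 + 2 = 5


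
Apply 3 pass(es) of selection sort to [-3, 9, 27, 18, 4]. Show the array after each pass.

Pass 1: Select minimum -3 at index 0, swap -> [-3, 9, 27, 18, 4]
Pass 2: Select minimum 4 at index 4, swap -> [-3, 4, 27, 18, 9]
Pass 3: Select minimum 9 at index 4, swap -> [-3, 4, 9, 18, 27]


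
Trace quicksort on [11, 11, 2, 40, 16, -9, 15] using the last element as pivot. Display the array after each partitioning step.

Partition 1: pivot=15 at index 4 -> [11, 11, 2, -9, 15, 40, 16]
Partition 2: pivot=-9 at index 0 -> [-9, 11, 2, 11, 15, 40, 16]
Partition 3: pivot=11 at index 3 -> [-9, 11, 2, 11, 15, 40, 16]
Partition 4: pivot=2 at index 1 -> [-9, 2, 11, 11, 15, 40, 16]
Partition 5: pivot=16 at index 5 -> [-9, 2, 11, 11, 15, 16, 40]


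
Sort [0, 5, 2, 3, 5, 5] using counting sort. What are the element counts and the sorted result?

Count array: [1, 0, 1, 1, 0, 3]
(count[i] = number of elements equal to i)
Cumulative count: [1, 1, 2, 3, 3, 6]
Sorted: [0, 2, 3, 5, 5, 5]


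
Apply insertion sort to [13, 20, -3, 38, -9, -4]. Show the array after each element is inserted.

First element 13 is already 'sorted'
Insert 20: shifted 0 elements -> [13, 20, -3, 38, -9, -4]
Insert -3: shifted 2 elements -> [-3, 13, 20, 38, -9, -4]
Insert 38: shifted 0 elements -> [-3, 13, 20, 38, -9, -4]
Insert -9: shifted 4 elements -> [-9, -3, 13, 20, 38, -4]
Insert -4: shifted 4 elements -> [-9, -4, -3, 13, 20, 38]


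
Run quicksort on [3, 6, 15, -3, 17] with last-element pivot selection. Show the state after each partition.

Partition 1: pivot=17 at index 4 -> [3, 6, 15, -3, 17]
Partition 2: pivot=-3 at index 0 -> [-3, 6, 15, 3, 17]
Partition 3: pivot=3 at index 1 -> [-3, 3, 15, 6, 17]
Partition 4: pivot=6 at index 2 -> [-3, 3, 6, 15, 17]


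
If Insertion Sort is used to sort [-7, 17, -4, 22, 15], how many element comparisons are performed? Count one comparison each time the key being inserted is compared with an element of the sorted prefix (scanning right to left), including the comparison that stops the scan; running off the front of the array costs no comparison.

Insert 17: -7 <= 17 (stop) = 1 comparison(s) -> [-7, 17, -4, 22, 15]
Insert -4: 17 > -4 (shift), -7 <= -4 (stop) = 2 comparison(s) -> [-7, -4, 17, 22, 15]
Insert 22: 17 <= 22 (stop) = 1 comparison(s) -> [-7, -4, 17, 22, 15]
Insert 15: 22 > 15 (shift), 17 > 15 (shift), -4 <= 15 (stop) = 3 comparison(s) -> [-7, -4, 15, 17, 22]
Total comparisons: 1 + 2 + 1 + 3 = 7


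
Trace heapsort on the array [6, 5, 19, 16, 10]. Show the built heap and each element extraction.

Build heap: [19, 16, 6, 5, 10]
Extract 19: [16, 10, 6, 5, 19]
Extract 16: [10, 5, 6, 16, 19]
Extract 10: [6, 5, 10, 16, 19]
Extract 6: [5, 6, 10, 16, 19]


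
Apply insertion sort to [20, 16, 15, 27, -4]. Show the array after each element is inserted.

First element 20 is already 'sorted'
Insert 16: shifted 1 elements -> [16, 20, 15, 27, -4]
Insert 15: shifted 2 elements -> [15, 16, 20, 27, -4]
Insert 27: shifted 0 elements -> [15, 16, 20, 27, -4]
Insert -4: shifted 4 elements -> [-4, 15, 16, 20, 27]


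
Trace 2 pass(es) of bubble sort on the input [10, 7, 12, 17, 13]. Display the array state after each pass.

After pass 1: [7, 10, 12, 13, 17] (2 swaps)
After pass 2: [7, 10, 12, 13, 17] (0 swaps)
Total swaps: 2


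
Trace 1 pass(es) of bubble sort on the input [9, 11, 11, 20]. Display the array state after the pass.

After pass 1: [9, 11, 11, 20] (0 swaps)
Total swaps: 0


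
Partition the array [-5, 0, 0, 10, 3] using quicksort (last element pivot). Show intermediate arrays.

Partition 1: pivot=3 at index 3 -> [-5, 0, 0, 3, 10]
Partition 2: pivot=0 at index 2 -> [-5, 0, 0, 3, 10]
Partition 3: pivot=0 at index 1 -> [-5, 0, 0, 3, 10]


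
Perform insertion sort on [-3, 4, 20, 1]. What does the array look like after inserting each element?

First element -3 is already 'sorted'
Insert 4: shifted 0 elements -> [-3, 4, 20, 1]
Insert 20: shifted 0 elements -> [-3, 4, 20, 1]
Insert 1: shifted 2 elements -> [-3, 1, 4, 20]


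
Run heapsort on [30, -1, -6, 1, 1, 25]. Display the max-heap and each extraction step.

Build heap: [30, 1, 25, -1, 1, -6]
Extract 30: [25, 1, -6, -1, 1, 30]
Extract 25: [1, 1, -6, -1, 25, 30]
Extract 1: [1, -1, -6, 1, 25, 30]
Extract 1: [-1, -6, 1, 1, 25, 30]
Extract -1: [-6, -1, 1, 1, 25, 30]


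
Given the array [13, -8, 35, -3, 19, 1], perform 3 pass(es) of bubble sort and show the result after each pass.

After pass 1: [-8, 13, -3, 19, 1, 35] (4 swaps)
After pass 2: [-8, -3, 13, 1, 19, 35] (2 swaps)
After pass 3: [-8, -3, 1, 13, 19, 35] (1 swaps)
Total swaps: 7


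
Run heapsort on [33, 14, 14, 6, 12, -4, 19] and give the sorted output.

Build heap: [33, 14, 19, 6, 12, -4, 14]
Extract 33: [19, 14, 14, 6, 12, -4, 33]
Extract 19: [14, 12, 14, 6, -4, 19, 33]
Extract 14: [14, 12, -4, 6, 14, 19, 33]
Extract 14: [12, 6, -4, 14, 14, 19, 33]
Extract 12: [6, -4, 12, 14, 14, 19, 33]
Extract 6: [-4, 6, 12, 14, 14, 19, 33]


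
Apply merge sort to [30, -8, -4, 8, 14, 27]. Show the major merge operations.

Divide and conquer:
  Merge [-8] + [-4] -> [-8, -4]
  Merge [30] + [-8, -4] -> [-8, -4, 30]
  Merge [14] + [27] -> [14, 27]
  Merge [8] + [14, 27] -> [8, 14, 27]
  Merge [-8, -4, 30] + [8, 14, 27] -> [-8, -4, 8, 14, 27, 30]


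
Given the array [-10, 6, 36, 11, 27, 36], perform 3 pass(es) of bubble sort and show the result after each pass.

After pass 1: [-10, 6, 11, 27, 36, 36] (2 swaps)
After pass 2: [-10, 6, 11, 27, 36, 36] (0 swaps)
After pass 3: [-10, 6, 11, 27, 36, 36] (0 swaps)
Total swaps: 2


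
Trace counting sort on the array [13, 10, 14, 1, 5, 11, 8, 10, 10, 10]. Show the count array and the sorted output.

Count array: [0, 1, 0, 0, 0, 1, 0, 0, 1, 0, 4, 1, 0, 1, 1]
(count[i] = number of elements equal to i)
Cumulative count: [0, 1, 1, 1, 1, 2, 2, 2, 3, 3, 7, 8, 8, 9, 10]
Sorted: [1, 5, 8, 10, 10, 10, 10, 11, 13, 14]


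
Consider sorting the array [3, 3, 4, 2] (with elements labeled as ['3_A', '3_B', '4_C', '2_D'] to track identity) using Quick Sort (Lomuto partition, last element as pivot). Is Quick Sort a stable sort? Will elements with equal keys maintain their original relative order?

Trace Quick Sort on the labeled array (the key is the number; the letter only tracks identity):
  Partition indices 0..3 around pivot 2_D -> [2_D, 3_B, 4_C, 3_A]
  Partition indices 1..3 around pivot 3_A -> [2_D, 3_B, 3_A, 4_C]
Final order: [2_D, 3_B, 3_A, 4_C]
Equal keys:
  value 3: originally 3_A, 3_B; after sorting 3_B, 3_A -> order changed
Equal keys were reordered, so Quick Sort is not stable: partition swaps elements across long distances and can reorder equal keys. (One such input is enough; an unstable sort may happen to preserve order on other inputs, but it gives no guarantee.)
Answer: Not stable


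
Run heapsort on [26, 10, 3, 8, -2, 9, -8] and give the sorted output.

Build heap: [26, 10, 9, 8, -2, 3, -8]
Extract 26: [10, 8, 9, -8, -2, 3, 26]
Extract 10: [9, 8, 3, -8, -2, 10, 26]
Extract 9: [8, -2, 3, -8, 9, 10, 26]
Extract 8: [3, -2, -8, 8, 9, 10, 26]
Extract 3: [-2, -8, 3, 8, 9, 10, 26]
Extract -2: [-8, -2, 3, 8, 9, 10, 26]


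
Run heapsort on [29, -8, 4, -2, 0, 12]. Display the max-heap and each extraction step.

Build heap: [29, 0, 12, -2, -8, 4]
Extract 29: [12, 0, 4, -2, -8, 29]
Extract 12: [4, 0, -8, -2, 12, 29]
Extract 4: [0, -2, -8, 4, 12, 29]
Extract 0: [-2, -8, 0, 4, 12, 29]
Extract -2: [-8, -2, 0, 4, 12, 29]


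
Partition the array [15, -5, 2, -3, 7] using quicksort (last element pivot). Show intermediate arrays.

Partition 1: pivot=7 at index 3 -> [-5, 2, -3, 7, 15]
Partition 2: pivot=-3 at index 1 -> [-5, -3, 2, 7, 15]


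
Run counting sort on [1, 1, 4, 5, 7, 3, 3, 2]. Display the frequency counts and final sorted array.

Count array: [0, 2, 1, 2, 1, 1, 0, 1]
(count[i] = number of elements equal to i)
Cumulative count: [0, 2, 3, 5, 6, 7, 7, 8]
Sorted: [1, 1, 2, 3, 3, 4, 5, 7]


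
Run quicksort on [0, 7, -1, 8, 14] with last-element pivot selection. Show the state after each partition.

Partition 1: pivot=14 at index 4 -> [0, 7, -1, 8, 14]
Partition 2: pivot=8 at index 3 -> [0, 7, -1, 8, 14]
Partition 3: pivot=-1 at index 0 -> [-1, 7, 0, 8, 14]
Partition 4: pivot=0 at index 1 -> [-1, 0, 7, 8, 14]


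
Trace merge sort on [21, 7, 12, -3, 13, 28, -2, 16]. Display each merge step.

Divide and conquer:
  Merge [21] + [7] -> [7, 21]
  Merge [12] + [-3] -> [-3, 12]
  Merge [7, 21] + [-3, 12] -> [-3, 7, 12, 21]
  Merge [13] + [28] -> [13, 28]
  Merge [-2] + [16] -> [-2, 16]
  Merge [13, 28] + [-2, 16] -> [-2, 13, 16, 28]
  Merge [-3, 7, 12, 21] + [-2, 13, 16, 28] -> [-3, -2, 7, 12, 13, 16, 21, 28]


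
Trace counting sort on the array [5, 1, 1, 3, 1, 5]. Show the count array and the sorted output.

Count array: [0, 3, 0, 1, 0, 2]
(count[i] = number of elements equal to i)
Cumulative count: [0, 3, 3, 4, 4, 6]
Sorted: [1, 1, 1, 3, 5, 5]


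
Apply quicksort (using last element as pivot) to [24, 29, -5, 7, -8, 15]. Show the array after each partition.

Partition 1: pivot=15 at index 3 -> [-5, 7, -8, 15, 24, 29]
Partition 2: pivot=-8 at index 0 -> [-8, 7, -5, 15, 24, 29]
Partition 3: pivot=-5 at index 1 -> [-8, -5, 7, 15, 24, 29]
Partition 4: pivot=29 at index 5 -> [-8, -5, 7, 15, 24, 29]


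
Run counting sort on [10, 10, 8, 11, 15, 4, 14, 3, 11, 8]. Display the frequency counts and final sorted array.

Count array: [0, 0, 0, 1, 1, 0, 0, 0, 2, 0, 2, 2, 0, 0, 1, 1]
(count[i] = number of elements equal to i)
Cumulative count: [0, 0, 0, 1, 2, 2, 2, 2, 4, 4, 6, 8, 8, 8, 9, 10]
Sorted: [3, 4, 8, 8, 10, 10, 11, 11, 14, 15]


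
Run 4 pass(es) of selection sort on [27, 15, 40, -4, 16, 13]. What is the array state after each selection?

Pass 1: Select minimum -4 at index 3, swap -> [-4, 15, 40, 27, 16, 13]
Pass 2: Select minimum 13 at index 5, swap -> [-4, 13, 40, 27, 16, 15]
Pass 3: Select minimum 15 at index 5, swap -> [-4, 13, 15, 27, 16, 40]
Pass 4: Select minimum 16 at index 4, swap -> [-4, 13, 15, 16, 27, 40]


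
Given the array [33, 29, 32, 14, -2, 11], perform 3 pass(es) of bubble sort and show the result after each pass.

After pass 1: [29, 32, 14, -2, 11, 33] (5 swaps)
After pass 2: [29, 14, -2, 11, 32, 33] (3 swaps)
After pass 3: [14, -2, 11, 29, 32, 33] (3 swaps)
Total swaps: 11


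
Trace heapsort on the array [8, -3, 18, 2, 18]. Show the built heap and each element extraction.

Build heap: [18, 8, 18, 2, -3]
Extract 18: [18, 8, -3, 2, 18]
Extract 18: [8, 2, -3, 18, 18]
Extract 8: [2, -3, 8, 18, 18]
Extract 2: [-3, 2, 8, 18, 18]


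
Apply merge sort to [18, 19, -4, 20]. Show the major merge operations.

Divide and conquer:
  Merge [18] + [19] -> [18, 19]
  Merge [-4] + [20] -> [-4, 20]
  Merge [18, 19] + [-4, 20] -> [-4, 18, 19, 20]


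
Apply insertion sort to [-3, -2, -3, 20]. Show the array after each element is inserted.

First element -3 is already 'sorted'
Insert -2: shifted 0 elements -> [-3, -2, -3, 20]
Insert -3: shifted 1 elements -> [-3, -3, -2, 20]
Insert 20: shifted 0 elements -> [-3, -3, -2, 20]


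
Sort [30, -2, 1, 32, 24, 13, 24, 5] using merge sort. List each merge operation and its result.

Divide and conquer:
  Merge [30] + [-2] -> [-2, 30]
  Merge [1] + [32] -> [1, 32]
  Merge [-2, 30] + [1, 32] -> [-2, 1, 30, 32]
  Merge [24] + [13] -> [13, 24]
  Merge [24] + [5] -> [5, 24]
  Merge [13, 24] + [5, 24] -> [5, 13, 24, 24]
  Merge [-2, 1, 30, 32] + [5, 13, 24, 24] -> [-2, 1, 5, 13, 24, 24, 30, 32]


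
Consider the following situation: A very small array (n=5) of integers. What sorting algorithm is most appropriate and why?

Best choice: Insertion sort
Reason: For tiny inputs the O(n^2) overhead is negligible and insertion sort has minimal constant factors


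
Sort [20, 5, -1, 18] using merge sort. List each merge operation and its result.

Divide and conquer:
  Merge [20] + [5] -> [5, 20]
  Merge [-1] + [18] -> [-1, 18]
  Merge [5, 20] + [-1, 18] -> [-1, 5, 18, 20]


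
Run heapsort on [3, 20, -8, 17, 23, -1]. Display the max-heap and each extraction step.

Build heap: [23, 20, -1, 17, 3, -8]
Extract 23: [20, 17, -1, -8, 3, 23]
Extract 20: [17, 3, -1, -8, 20, 23]
Extract 17: [3, -8, -1, 17, 20, 23]
Extract 3: [-1, -8, 3, 17, 20, 23]
Extract -1: [-8, -1, 3, 17, 20, 23]


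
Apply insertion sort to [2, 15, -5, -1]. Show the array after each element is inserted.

First element 2 is already 'sorted'
Insert 15: shifted 0 elements -> [2, 15, -5, -1]
Insert -5: shifted 2 elements -> [-5, 2, 15, -1]
Insert -1: shifted 2 elements -> [-5, -1, 2, 15]


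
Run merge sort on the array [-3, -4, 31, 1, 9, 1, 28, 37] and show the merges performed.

Divide and conquer:
  Merge [-3] + [-4] -> [-4, -3]
  Merge [31] + [1] -> [1, 31]
  Merge [-4, -3] + [1, 31] -> [-4, -3, 1, 31]
  Merge [9] + [1] -> [1, 9]
  Merge [28] + [37] -> [28, 37]
  Merge [1, 9] + [28, 37] -> [1, 9, 28, 37]
  Merge [-4, -3, 1, 31] + [1, 9, 28, 37] -> [-4, -3, 1, 1, 9, 28, 31, 37]


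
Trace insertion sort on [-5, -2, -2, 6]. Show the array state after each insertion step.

First element -5 is already 'sorted'
Insert -2: shifted 0 elements -> [-5, -2, -2, 6]
Insert -2: shifted 0 elements -> [-5, -2, -2, 6]
Insert 6: shifted 0 elements -> [-5, -2, -2, 6]


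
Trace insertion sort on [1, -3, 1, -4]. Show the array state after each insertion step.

First element 1 is already 'sorted'
Insert -3: shifted 1 elements -> [-3, 1, 1, -4]
Insert 1: shifted 0 elements -> [-3, 1, 1, -4]
Insert -4: shifted 3 elements -> [-4, -3, 1, 1]


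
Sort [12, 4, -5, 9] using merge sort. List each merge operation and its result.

Divide and conquer:
  Merge [12] + [4] -> [4, 12]
  Merge [-5] + [9] -> [-5, 9]
  Merge [4, 12] + [-5, 9] -> [-5, 4, 9, 12]


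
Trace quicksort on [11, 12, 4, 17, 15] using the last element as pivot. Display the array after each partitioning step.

Partition 1: pivot=15 at index 3 -> [11, 12, 4, 15, 17]
Partition 2: pivot=4 at index 0 -> [4, 12, 11, 15, 17]
Partition 3: pivot=11 at index 1 -> [4, 11, 12, 15, 17]


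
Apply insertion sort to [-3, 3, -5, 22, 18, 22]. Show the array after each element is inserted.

First element -3 is already 'sorted'
Insert 3: shifted 0 elements -> [-3, 3, -5, 22, 18, 22]
Insert -5: shifted 2 elements -> [-5, -3, 3, 22, 18, 22]
Insert 22: shifted 0 elements -> [-5, -3, 3, 22, 18, 22]
Insert 18: shifted 1 elements -> [-5, -3, 3, 18, 22, 22]
Insert 22: shifted 0 elements -> [-5, -3, 3, 18, 22, 22]


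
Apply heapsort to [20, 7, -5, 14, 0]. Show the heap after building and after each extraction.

Build heap: [20, 14, -5, 7, 0]
Extract 20: [14, 7, -5, 0, 20]
Extract 14: [7, 0, -5, 14, 20]
Extract 7: [0, -5, 7, 14, 20]
Extract 0: [-5, 0, 7, 14, 20]


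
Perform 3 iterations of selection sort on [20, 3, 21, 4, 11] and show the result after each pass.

Pass 1: Select minimum 3 at index 1, swap -> [3, 20, 21, 4, 11]
Pass 2: Select minimum 4 at index 3, swap -> [3, 4, 21, 20, 11]
Pass 3: Select minimum 11 at index 4, swap -> [3, 4, 11, 20, 21]


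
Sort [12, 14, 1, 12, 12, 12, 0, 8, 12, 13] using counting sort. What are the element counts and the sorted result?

Count array: [1, 1, 0, 0, 0, 0, 0, 0, 1, 0, 0, 0, 5, 1, 1]
(count[i] = number of elements equal to i)
Cumulative count: [1, 2, 2, 2, 2, 2, 2, 2, 3, 3, 3, 3, 8, 9, 10]
Sorted: [0, 1, 8, 12, 12, 12, 12, 12, 13, 14]


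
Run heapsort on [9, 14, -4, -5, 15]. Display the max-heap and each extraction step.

Build heap: [15, 14, -4, -5, 9]
Extract 15: [14, 9, -4, -5, 15]
Extract 14: [9, -5, -4, 14, 15]
Extract 9: [-4, -5, 9, 14, 15]
Extract -4: [-5, -4, 9, 14, 15]


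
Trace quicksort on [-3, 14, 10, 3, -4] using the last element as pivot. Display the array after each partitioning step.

Partition 1: pivot=-4 at index 0 -> [-4, 14, 10, 3, -3]
Partition 2: pivot=-3 at index 1 -> [-4, -3, 10, 3, 14]
Partition 3: pivot=14 at index 4 -> [-4, -3, 10, 3, 14]
Partition 4: pivot=3 at index 2 -> [-4, -3, 3, 10, 14]


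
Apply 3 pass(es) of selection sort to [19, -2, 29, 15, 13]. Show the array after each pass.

Pass 1: Select minimum -2 at index 1, swap -> [-2, 19, 29, 15, 13]
Pass 2: Select minimum 13 at index 4, swap -> [-2, 13, 29, 15, 19]
Pass 3: Select minimum 15 at index 3, swap -> [-2, 13, 15, 29, 19]


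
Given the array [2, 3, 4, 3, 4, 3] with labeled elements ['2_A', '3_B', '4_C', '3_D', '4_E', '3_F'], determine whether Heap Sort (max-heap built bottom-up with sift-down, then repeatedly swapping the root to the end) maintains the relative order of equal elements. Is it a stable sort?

Trace Heap Sort on the labeled array (the key is the number; the letter only tracks identity):
  Build max-heap: [4_E, 3_D, 4_C, 2_A, 3_B, 3_F]
  Swap root 4_E to index 5, re-heapify first 5 -> [4_C, 3_D, 3_F, 2_A, 3_B, 4_E]
  Swap root 4_C to index 4, re-heapify first 4 -> [3_B, 3_D, 3_F, 2_A, 4_C, 4_E]
  Swap root 3_B to index 3, re-heapify first 3 -> [3_D, 2_A, 3_F, 3_B, 4_C, 4_E]
  Swap root 3_D to index 2, re-heapify first 2 -> [3_F, 2_A, 3_D, 3_B, 4_C, 4_E]
  Swap root 3_F to index 1, re-heapify first 1 -> [2_A, 3_F, 3_D, 3_B, 4_C, 4_E]
Final order: [2_A, 3_F, 3_D, 3_B, 4_C, 4_E]
Equal keys:
  value 3: originally 3_B, 3_D, 3_F; after sorting 3_F, 3_D, 3_B -> order changed
  value 4: originally 4_C, 4_E; after sorting 4_C, 4_E -> order preserved
Equal keys were reordered, so Heap Sort is not stable: heap construction and root-to-end swaps move elements without regard to the original order of equal keys. (One such input is enough; an unstable sort may happen to preserve order on other inputs, but it gives no guarantee.)
Answer: Not stable


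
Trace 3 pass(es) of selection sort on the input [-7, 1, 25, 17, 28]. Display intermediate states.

Pass 1: Select minimum -7 at index 0, swap -> [-7, 1, 25, 17, 28]
Pass 2: Select minimum 1 at index 1, swap -> [-7, 1, 25, 17, 28]
Pass 3: Select minimum 17 at index 3, swap -> [-7, 1, 17, 25, 28]


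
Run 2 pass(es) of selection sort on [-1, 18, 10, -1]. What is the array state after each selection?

Pass 1: Select minimum -1 at index 0, swap -> [-1, 18, 10, -1]
Pass 2: Select minimum -1 at index 3, swap -> [-1, -1, 10, 18]


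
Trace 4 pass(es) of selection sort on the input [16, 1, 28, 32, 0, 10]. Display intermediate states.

Pass 1: Select minimum 0 at index 4, swap -> [0, 1, 28, 32, 16, 10]
Pass 2: Select minimum 1 at index 1, swap -> [0, 1, 28, 32, 16, 10]
Pass 3: Select minimum 10 at index 5, swap -> [0, 1, 10, 32, 16, 28]
Pass 4: Select minimum 16 at index 4, swap -> [0, 1, 10, 16, 32, 28]


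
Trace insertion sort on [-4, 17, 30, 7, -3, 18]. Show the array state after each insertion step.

First element -4 is already 'sorted'
Insert 17: shifted 0 elements -> [-4, 17, 30, 7, -3, 18]
Insert 30: shifted 0 elements -> [-4, 17, 30, 7, -3, 18]
Insert 7: shifted 2 elements -> [-4, 7, 17, 30, -3, 18]
Insert -3: shifted 3 elements -> [-4, -3, 7, 17, 30, 18]
Insert 18: shifted 1 elements -> [-4, -3, 7, 17, 18, 30]


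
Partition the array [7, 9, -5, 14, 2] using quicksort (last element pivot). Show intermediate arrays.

Partition 1: pivot=2 at index 1 -> [-5, 2, 7, 14, 9]
Partition 2: pivot=9 at index 3 -> [-5, 2, 7, 9, 14]


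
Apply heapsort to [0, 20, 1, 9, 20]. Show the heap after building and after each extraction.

Build heap: [20, 20, 1, 9, 0]
Extract 20: [20, 9, 1, 0, 20]
Extract 20: [9, 0, 1, 20, 20]
Extract 9: [1, 0, 9, 20, 20]
Extract 1: [0, 1, 9, 20, 20]


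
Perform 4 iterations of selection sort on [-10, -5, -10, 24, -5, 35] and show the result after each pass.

Pass 1: Select minimum -10 at index 0, swap -> [-10, -5, -10, 24, -5, 35]
Pass 2: Select minimum -10 at index 2, swap -> [-10, -10, -5, 24, -5, 35]
Pass 3: Select minimum -5 at index 2, swap -> [-10, -10, -5, 24, -5, 35]
Pass 4: Select minimum -5 at index 4, swap -> [-10, -10, -5, -5, 24, 35]


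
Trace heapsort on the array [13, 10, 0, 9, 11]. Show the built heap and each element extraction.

Build heap: [13, 11, 0, 9, 10]
Extract 13: [11, 10, 0, 9, 13]
Extract 11: [10, 9, 0, 11, 13]
Extract 10: [9, 0, 10, 11, 13]
Extract 9: [0, 9, 10, 11, 13]


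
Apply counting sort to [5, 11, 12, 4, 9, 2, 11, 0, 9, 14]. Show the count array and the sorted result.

Count array: [1, 0, 1, 0, 1, 1, 0, 0, 0, 2, 0, 2, 1, 0, 1]
(count[i] = number of elements equal to i)
Cumulative count: [1, 1, 2, 2, 3, 4, 4, 4, 4, 6, 6, 8, 9, 9, 10]
Sorted: [0, 2, 4, 5, 9, 9, 11, 11, 12, 14]


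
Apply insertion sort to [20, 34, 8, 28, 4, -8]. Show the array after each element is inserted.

First element 20 is already 'sorted'
Insert 34: shifted 0 elements -> [20, 34, 8, 28, 4, -8]
Insert 8: shifted 2 elements -> [8, 20, 34, 28, 4, -8]
Insert 28: shifted 1 elements -> [8, 20, 28, 34, 4, -8]
Insert 4: shifted 4 elements -> [4, 8, 20, 28, 34, -8]
Insert -8: shifted 5 elements -> [-8, 4, 8, 20, 28, 34]


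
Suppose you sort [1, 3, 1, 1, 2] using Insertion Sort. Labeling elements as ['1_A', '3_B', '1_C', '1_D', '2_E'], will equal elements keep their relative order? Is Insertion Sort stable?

Trace Insertion Sort on the labeled array (the key is the number; the letter only tracks identity):
  Insert 3_B at index 1: [1_A, 3_B, 1_C, 1_D, 2_E]
  Insert 1_C at index 1: [1_A, 1_C, 3_B, 1_D, 2_E]
  Insert 1_D at index 2: [1_A, 1_C, 1_D, 3_B, 2_E]
  Insert 2_E at index 3: [1_A, 1_C, 1_D, 2_E, 3_B]
Final order: [1_A, 1_C, 1_D, 2_E, 3_B]
Equal keys:
  value 1: originally 1_A, 1_C, 1_D; after sorting 1_A, 1_C, 1_D -> order preserved
All equal keys kept their original relative order. Insertion Sort is stable: elements are shifted only while they are strictly greater than the key, so a key is inserted after any equal elements already placed.
Answer: Stable


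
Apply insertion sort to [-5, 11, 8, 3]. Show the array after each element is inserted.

First element -5 is already 'sorted'
Insert 11: shifted 0 elements -> [-5, 11, 8, 3]
Insert 8: shifted 1 elements -> [-5, 8, 11, 3]
Insert 3: shifted 2 elements -> [-5, 3, 8, 11]


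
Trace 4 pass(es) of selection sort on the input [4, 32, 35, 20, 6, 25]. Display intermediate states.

Pass 1: Select minimum 4 at index 0, swap -> [4, 32, 35, 20, 6, 25]
Pass 2: Select minimum 6 at index 4, swap -> [4, 6, 35, 20, 32, 25]
Pass 3: Select minimum 20 at index 3, swap -> [4, 6, 20, 35, 32, 25]
Pass 4: Select minimum 25 at index 5, swap -> [4, 6, 20, 25, 32, 35]


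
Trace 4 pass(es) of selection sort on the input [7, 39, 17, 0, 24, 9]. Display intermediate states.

Pass 1: Select minimum 0 at index 3, swap -> [0, 39, 17, 7, 24, 9]
Pass 2: Select minimum 7 at index 3, swap -> [0, 7, 17, 39, 24, 9]
Pass 3: Select minimum 9 at index 5, swap -> [0, 7, 9, 39, 24, 17]
Pass 4: Select minimum 17 at index 5, swap -> [0, 7, 9, 17, 24, 39]


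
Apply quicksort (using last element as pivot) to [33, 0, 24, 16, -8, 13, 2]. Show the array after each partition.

Partition 1: pivot=2 at index 2 -> [0, -8, 2, 16, 33, 13, 24]
Partition 2: pivot=-8 at index 0 -> [-8, 0, 2, 16, 33, 13, 24]
Partition 3: pivot=24 at index 5 -> [-8, 0, 2, 16, 13, 24, 33]
Partition 4: pivot=13 at index 3 -> [-8, 0, 2, 13, 16, 24, 33]


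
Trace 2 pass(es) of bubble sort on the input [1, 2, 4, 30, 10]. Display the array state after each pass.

After pass 1: [1, 2, 4, 10, 30] (1 swaps)
After pass 2: [1, 2, 4, 10, 30] (0 swaps)
Total swaps: 1


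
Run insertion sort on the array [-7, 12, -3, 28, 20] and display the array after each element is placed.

First element -7 is already 'sorted'
Insert 12: shifted 0 elements -> [-7, 12, -3, 28, 20]
Insert -3: shifted 1 elements -> [-7, -3, 12, 28, 20]
Insert 28: shifted 0 elements -> [-7, -3, 12, 28, 20]
Insert 20: shifted 1 elements -> [-7, -3, 12, 20, 28]


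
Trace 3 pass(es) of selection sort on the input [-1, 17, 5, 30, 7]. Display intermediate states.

Pass 1: Select minimum -1 at index 0, swap -> [-1, 17, 5, 30, 7]
Pass 2: Select minimum 5 at index 2, swap -> [-1, 5, 17, 30, 7]
Pass 3: Select minimum 7 at index 4, swap -> [-1, 5, 7, 30, 17]


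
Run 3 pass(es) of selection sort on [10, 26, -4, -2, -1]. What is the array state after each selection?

Pass 1: Select minimum -4 at index 2, swap -> [-4, 26, 10, -2, -1]
Pass 2: Select minimum -2 at index 3, swap -> [-4, -2, 10, 26, -1]
Pass 3: Select minimum -1 at index 4, swap -> [-4, -2, -1, 26, 10]


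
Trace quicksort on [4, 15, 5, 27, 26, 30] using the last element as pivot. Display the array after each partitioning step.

Partition 1: pivot=30 at index 5 -> [4, 15, 5, 27, 26, 30]
Partition 2: pivot=26 at index 3 -> [4, 15, 5, 26, 27, 30]
Partition 3: pivot=5 at index 1 -> [4, 5, 15, 26, 27, 30]


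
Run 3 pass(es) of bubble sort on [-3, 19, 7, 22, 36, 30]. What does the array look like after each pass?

After pass 1: [-3, 7, 19, 22, 30, 36] (2 swaps)
After pass 2: [-3, 7, 19, 22, 30, 36] (0 swaps)
After pass 3: [-3, 7, 19, 22, 30, 36] (0 swaps)
Total swaps: 2


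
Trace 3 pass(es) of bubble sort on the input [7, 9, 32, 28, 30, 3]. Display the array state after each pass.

After pass 1: [7, 9, 28, 30, 3, 32] (3 swaps)
After pass 2: [7, 9, 28, 3, 30, 32] (1 swaps)
After pass 3: [7, 9, 3, 28, 30, 32] (1 swaps)
Total swaps: 5


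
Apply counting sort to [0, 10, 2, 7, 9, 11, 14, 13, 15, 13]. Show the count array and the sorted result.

Count array: [1, 0, 1, 0, 0, 0, 0, 1, 0, 1, 1, 1, 0, 2, 1, 1]
(count[i] = number of elements equal to i)
Cumulative count: [1, 1, 2, 2, 2, 2, 2, 3, 3, 4, 5, 6, 6, 8, 9, 10]
Sorted: [0, 2, 7, 9, 10, 11, 13, 13, 14, 15]


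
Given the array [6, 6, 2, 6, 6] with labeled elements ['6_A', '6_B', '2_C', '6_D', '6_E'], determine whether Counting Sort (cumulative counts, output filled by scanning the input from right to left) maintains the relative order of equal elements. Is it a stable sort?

Trace Counting Sort on the labeled array (the key is the number; the letter only tracks identity):
  Counts for values 0..6: [0, 0, 1, 0, 0, 0, 4]
  Cumulative counts: [0, 0, 1, 1, 1, 1, 5]
  Scan right to left: place 6_E at output index 4
  Scan right to left: place 6_D at output index 3
  Scan right to left: place 2_C at output index 0
  Scan right to left: place 6_B at output index 2
  Scan right to left: place 6_A at output index 1
  Output: [2_C, 6_A, 6_B, 6_D, 6_E]
Equal keys:
  value 6: originally 6_A, 6_B, 6_D, 6_E; after sorting 6_A, 6_B, 6_D, 6_E -> order preserved
All equal keys kept their original relative order. Counting Sort is stable: scanning the input right to left with decreasing cumulative counts places later duplicates at later output positions.
Answer: Stable


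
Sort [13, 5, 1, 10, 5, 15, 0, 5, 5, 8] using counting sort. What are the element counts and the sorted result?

Count array: [1, 1, 0, 0, 0, 4, 0, 0, 1, 0, 1, 0, 0, 1, 0, 1]
(count[i] = number of elements equal to i)
Cumulative count: [1, 2, 2, 2, 2, 6, 6, 6, 7, 7, 8, 8, 8, 9, 9, 10]
Sorted: [0, 1, 5, 5, 5, 5, 8, 10, 13, 15]


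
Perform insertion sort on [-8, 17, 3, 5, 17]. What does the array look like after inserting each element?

First element -8 is already 'sorted'
Insert 17: shifted 0 elements -> [-8, 17, 3, 5, 17]
Insert 3: shifted 1 elements -> [-8, 3, 17, 5, 17]
Insert 5: shifted 1 elements -> [-8, 3, 5, 17, 17]
Insert 17: shifted 0 elements -> [-8, 3, 5, 17, 17]


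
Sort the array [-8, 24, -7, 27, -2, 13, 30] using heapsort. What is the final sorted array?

Build heap: [30, 27, 13, 24, -2, -8, -7]
Extract 30: [27, 24, 13, -7, -2, -8, 30]
Extract 27: [24, -2, 13, -7, -8, 27, 30]
Extract 24: [13, -2, -8, -7, 24, 27, 30]
Extract 13: [-2, -7, -8, 13, 24, 27, 30]
Extract -2: [-7, -8, -2, 13, 24, 27, 30]
Extract -7: [-8, -7, -2, 13, 24, 27, 30]


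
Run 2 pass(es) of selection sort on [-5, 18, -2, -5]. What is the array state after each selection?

Pass 1: Select minimum -5 at index 0, swap -> [-5, 18, -2, -5]
Pass 2: Select minimum -5 at index 3, swap -> [-5, -5, -2, 18]


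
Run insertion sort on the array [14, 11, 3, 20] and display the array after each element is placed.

First element 14 is already 'sorted'
Insert 11: shifted 1 elements -> [11, 14, 3, 20]
Insert 3: shifted 2 elements -> [3, 11, 14, 20]
Insert 20: shifted 0 elements -> [3, 11, 14, 20]


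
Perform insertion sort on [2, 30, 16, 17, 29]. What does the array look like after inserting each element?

First element 2 is already 'sorted'
Insert 30: shifted 0 elements -> [2, 30, 16, 17, 29]
Insert 16: shifted 1 elements -> [2, 16, 30, 17, 29]
Insert 17: shifted 1 elements -> [2, 16, 17, 30, 29]
Insert 29: shifted 1 elements -> [2, 16, 17, 29, 30]


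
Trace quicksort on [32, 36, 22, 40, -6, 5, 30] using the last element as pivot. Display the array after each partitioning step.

Partition 1: pivot=30 at index 3 -> [22, -6, 5, 30, 36, 32, 40]
Partition 2: pivot=5 at index 1 -> [-6, 5, 22, 30, 36, 32, 40]
Partition 3: pivot=40 at index 6 -> [-6, 5, 22, 30, 36, 32, 40]
Partition 4: pivot=32 at index 4 -> [-6, 5, 22, 30, 32, 36, 40]


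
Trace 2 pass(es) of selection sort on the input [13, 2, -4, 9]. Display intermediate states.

Pass 1: Select minimum -4 at index 2, swap -> [-4, 2, 13, 9]
Pass 2: Select minimum 2 at index 1, swap -> [-4, 2, 13, 9]


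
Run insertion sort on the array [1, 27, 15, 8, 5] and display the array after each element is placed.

First element 1 is already 'sorted'
Insert 27: shifted 0 elements -> [1, 27, 15, 8, 5]
Insert 15: shifted 1 elements -> [1, 15, 27, 8, 5]
Insert 8: shifted 2 elements -> [1, 8, 15, 27, 5]
Insert 5: shifted 3 elements -> [1, 5, 8, 15, 27]


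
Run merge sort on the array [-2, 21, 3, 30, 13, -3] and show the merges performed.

Divide and conquer:
  Merge [21] + [3] -> [3, 21]
  Merge [-2] + [3, 21] -> [-2, 3, 21]
  Merge [13] + [-3] -> [-3, 13]
  Merge [30] + [-3, 13] -> [-3, 13, 30]
  Merge [-2, 3, 21] + [-3, 13, 30] -> [-3, -2, 3, 13, 21, 30]


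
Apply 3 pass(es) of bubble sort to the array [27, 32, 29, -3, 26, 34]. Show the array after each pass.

After pass 1: [27, 29, -3, 26, 32, 34] (3 swaps)
After pass 2: [27, -3, 26, 29, 32, 34] (2 swaps)
After pass 3: [-3, 26, 27, 29, 32, 34] (2 swaps)
Total swaps: 7


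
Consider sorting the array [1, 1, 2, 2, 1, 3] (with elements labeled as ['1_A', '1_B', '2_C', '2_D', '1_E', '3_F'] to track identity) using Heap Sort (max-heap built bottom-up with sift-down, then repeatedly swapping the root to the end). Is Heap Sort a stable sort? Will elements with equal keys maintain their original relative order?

Trace Heap Sort on the labeled array (the key is the number; the letter only tracks identity):
  Build max-heap: [3_F, 2_D, 2_C, 1_B, 1_E, 1_A]
  Swap root 3_F to index 5, re-heapify first 5 -> [2_D, 1_A, 2_C, 1_B, 1_E, 3_F]
  Swap root 2_D to index 4, re-heapify first 4 -> [2_C, 1_A, 1_E, 1_B, 2_D, 3_F]
  Swap root 2_C to index 3, re-heapify first 3 -> [1_B, 1_A, 1_E, 2_C, 2_D, 3_F]
  Swap root 1_B to index 2, re-heapify first 2 -> [1_E, 1_A, 1_B, 2_C, 2_D, 3_F]
  Swap root 1_E to index 1, re-heapify first 1 -> [1_A, 1_E, 1_B, 2_C, 2_D, 3_F]
Final order: [1_A, 1_E, 1_B, 2_C, 2_D, 3_F]
Equal keys:
  value 1: originally 1_A, 1_B, 1_E; after sorting 1_A, 1_E, 1_B -> order changed
  value 2: originally 2_C, 2_D; after sorting 2_C, 2_D -> order preserved
Equal keys were reordered, so Heap Sort is not stable: heap construction and root-to-end swaps move elements without regard to the original order of equal keys. (One such input is enough; an unstable sort may happen to preserve order on other inputs, but it gives no guarantee.)
Answer: Not stable


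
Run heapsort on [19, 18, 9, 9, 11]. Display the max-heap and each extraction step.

Build heap: [19, 18, 9, 9, 11]
Extract 19: [18, 11, 9, 9, 19]
Extract 18: [11, 9, 9, 18, 19]
Extract 11: [9, 9, 11, 18, 19]
Extract 9: [9, 9, 11, 18, 19]


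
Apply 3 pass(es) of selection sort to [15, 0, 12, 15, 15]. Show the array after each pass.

Pass 1: Select minimum 0 at index 1, swap -> [0, 15, 12, 15, 15]
Pass 2: Select minimum 12 at index 2, swap -> [0, 12, 15, 15, 15]
Pass 3: Select minimum 15 at index 2, swap -> [0, 12, 15, 15, 15]


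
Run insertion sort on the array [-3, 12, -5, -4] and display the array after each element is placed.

First element -3 is already 'sorted'
Insert 12: shifted 0 elements -> [-3, 12, -5, -4]
Insert -5: shifted 2 elements -> [-5, -3, 12, -4]
Insert -4: shifted 2 elements -> [-5, -4, -3, 12]


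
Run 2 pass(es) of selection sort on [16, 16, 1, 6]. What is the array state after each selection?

Pass 1: Select minimum 1 at index 2, swap -> [1, 16, 16, 6]
Pass 2: Select minimum 6 at index 3, swap -> [1, 6, 16, 16]


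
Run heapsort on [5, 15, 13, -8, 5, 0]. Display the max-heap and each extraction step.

Build heap: [15, 5, 13, -8, 5, 0]
Extract 15: [13, 5, 0, -8, 5, 15]
Extract 13: [5, 5, 0, -8, 13, 15]
Extract 5: [5, -8, 0, 5, 13, 15]
Extract 5: [0, -8, 5, 5, 13, 15]
Extract 0: [-8, 0, 5, 5, 13, 15]


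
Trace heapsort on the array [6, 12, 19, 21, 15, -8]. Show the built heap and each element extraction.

Build heap: [21, 15, 19, 12, 6, -8]
Extract 21: [19, 15, -8, 12, 6, 21]
Extract 19: [15, 12, -8, 6, 19, 21]
Extract 15: [12, 6, -8, 15, 19, 21]
Extract 12: [6, -8, 12, 15, 19, 21]
Extract 6: [-8, 6, 12, 15, 19, 21]


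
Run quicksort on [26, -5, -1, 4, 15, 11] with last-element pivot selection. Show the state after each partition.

Partition 1: pivot=11 at index 3 -> [-5, -1, 4, 11, 15, 26]
Partition 2: pivot=4 at index 2 -> [-5, -1, 4, 11, 15, 26]
Partition 3: pivot=-1 at index 1 -> [-5, -1, 4, 11, 15, 26]
Partition 4: pivot=26 at index 5 -> [-5, -1, 4, 11, 15, 26]


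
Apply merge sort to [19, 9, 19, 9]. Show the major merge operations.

Divide and conquer:
  Merge [19] + [9] -> [9, 19]
  Merge [19] + [9] -> [9, 19]
  Merge [9, 19] + [9, 19] -> [9, 9, 19, 19]


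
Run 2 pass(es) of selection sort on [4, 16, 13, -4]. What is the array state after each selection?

Pass 1: Select minimum -4 at index 3, swap -> [-4, 16, 13, 4]
Pass 2: Select minimum 4 at index 3, swap -> [-4, 4, 13, 16]


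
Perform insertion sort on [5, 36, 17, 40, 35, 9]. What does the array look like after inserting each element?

First element 5 is already 'sorted'
Insert 36: shifted 0 elements -> [5, 36, 17, 40, 35, 9]
Insert 17: shifted 1 elements -> [5, 17, 36, 40, 35, 9]
Insert 40: shifted 0 elements -> [5, 17, 36, 40, 35, 9]
Insert 35: shifted 2 elements -> [5, 17, 35, 36, 40, 9]
Insert 9: shifted 4 elements -> [5, 9, 17, 35, 36, 40]


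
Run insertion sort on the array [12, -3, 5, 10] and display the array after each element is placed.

First element 12 is already 'sorted'
Insert -3: shifted 1 elements -> [-3, 12, 5, 10]
Insert 5: shifted 1 elements -> [-3, 5, 12, 10]
Insert 10: shifted 1 elements -> [-3, 5, 10, 12]


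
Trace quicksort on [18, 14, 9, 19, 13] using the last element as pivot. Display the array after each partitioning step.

Partition 1: pivot=13 at index 1 -> [9, 13, 18, 19, 14]
Partition 2: pivot=14 at index 2 -> [9, 13, 14, 19, 18]
Partition 3: pivot=18 at index 3 -> [9, 13, 14, 18, 19]


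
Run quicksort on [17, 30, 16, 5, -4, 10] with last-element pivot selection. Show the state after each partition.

Partition 1: pivot=10 at index 2 -> [5, -4, 10, 17, 30, 16]
Partition 2: pivot=-4 at index 0 -> [-4, 5, 10, 17, 30, 16]
Partition 3: pivot=16 at index 3 -> [-4, 5, 10, 16, 30, 17]
Partition 4: pivot=17 at index 4 -> [-4, 5, 10, 16, 17, 30]


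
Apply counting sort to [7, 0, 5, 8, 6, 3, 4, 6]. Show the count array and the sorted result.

Count array: [1, 0, 0, 1, 1, 1, 2, 1, 1]
(count[i] = number of elements equal to i)
Cumulative count: [1, 1, 1, 2, 3, 4, 6, 7, 8]
Sorted: [0, 3, 4, 5, 6, 6, 7, 8]


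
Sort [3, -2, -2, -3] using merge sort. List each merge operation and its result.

Divide and conquer:
  Merge [3] + [-2] -> [-2, 3]
  Merge [-2] + [-3] -> [-3, -2]
  Merge [-2, 3] + [-3, -2] -> [-3, -2, -2, 3]


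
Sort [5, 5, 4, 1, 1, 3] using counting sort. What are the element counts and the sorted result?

Count array: [0, 2, 0, 1, 1, 2]
(count[i] = number of elements equal to i)
Cumulative count: [0, 2, 2, 3, 4, 6]
Sorted: [1, 1, 3, 4, 5, 5]


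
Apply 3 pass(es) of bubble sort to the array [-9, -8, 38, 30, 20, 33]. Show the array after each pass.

After pass 1: [-9, -8, 30, 20, 33, 38] (3 swaps)
After pass 2: [-9, -8, 20, 30, 33, 38] (1 swaps)
After pass 3: [-9, -8, 20, 30, 33, 38] (0 swaps)
Total swaps: 4


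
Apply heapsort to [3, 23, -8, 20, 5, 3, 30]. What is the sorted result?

Build heap: [30, 23, 3, 20, 5, 3, -8]
Extract 30: [23, 20, 3, -8, 5, 3, 30]
Extract 23: [20, 5, 3, -8, 3, 23, 30]
Extract 20: [5, 3, 3, -8, 20, 23, 30]
Extract 5: [3, -8, 3, 5, 20, 23, 30]
Extract 3: [3, -8, 3, 5, 20, 23, 30]
Extract 3: [-8, 3, 3, 5, 20, 23, 30]


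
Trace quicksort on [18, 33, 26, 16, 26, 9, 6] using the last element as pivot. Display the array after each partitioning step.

Partition 1: pivot=6 at index 0 -> [6, 33, 26, 16, 26, 9, 18]
Partition 2: pivot=18 at index 3 -> [6, 16, 9, 18, 26, 26, 33]
Partition 3: pivot=9 at index 1 -> [6, 9, 16, 18, 26, 26, 33]
Partition 4: pivot=33 at index 6 -> [6, 9, 16, 18, 26, 26, 33]
Partition 5: pivot=26 at index 5 -> [6, 9, 16, 18, 26, 26, 33]
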